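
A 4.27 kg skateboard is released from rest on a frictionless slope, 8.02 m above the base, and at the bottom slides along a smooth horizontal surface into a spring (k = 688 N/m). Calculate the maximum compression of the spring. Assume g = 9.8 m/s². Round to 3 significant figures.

x = 0.988 m

At max compression the skateboard is momentarily at rest: mgh = ½kx²
x = √(2mgh/k) = √(2 × 4.27 × 9.8 × 8.02 / 688) = 0.9877 m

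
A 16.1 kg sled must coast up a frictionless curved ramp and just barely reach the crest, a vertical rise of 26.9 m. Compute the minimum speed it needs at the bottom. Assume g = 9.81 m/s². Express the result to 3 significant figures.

v = 23.0 m/s

At the top it is momentarily at rest, so all KE converts to PE: ½mv² = mgh
v = √(2gh) = √(2 × 9.81 × 26.9) = 22.97 m/s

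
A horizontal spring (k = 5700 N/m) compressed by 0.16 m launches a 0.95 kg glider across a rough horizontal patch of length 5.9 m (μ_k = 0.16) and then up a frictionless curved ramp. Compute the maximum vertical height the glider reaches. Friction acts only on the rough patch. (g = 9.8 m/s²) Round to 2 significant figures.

Spring energy: E₀ = ½kx² = ½(5700)(0.16)² = 72.960 J
Friction: W_f = μ_k mg d = (0.16)(0.95)(9.8)(5.9) = 8.789 J
Energy at base of ramp: E = 72.960 − 8.789 = 64.171 J
At max height all remaining energy is PE: mgh = E ⇒ h = E/(mg) = 64.171/(0.95 × 9.8) = 6.893 m

h = 6.9 m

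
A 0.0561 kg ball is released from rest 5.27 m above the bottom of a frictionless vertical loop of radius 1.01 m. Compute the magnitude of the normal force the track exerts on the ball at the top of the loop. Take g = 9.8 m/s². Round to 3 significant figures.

Energy from release to top (height 2r): mgh = ½mv_top² + mg(2r)
v_top² = 2g(h − 2r) = 2(9.8)(5.27 − 2.020) = 63.700 m²/s²
At the top, both N and weight point toward the centre: N + mg = mv_top²/r
N = m(v_top²/r − g) = 0.0561(63.700/1.01 − 9.8) = 2.988 N

N = 2.99 N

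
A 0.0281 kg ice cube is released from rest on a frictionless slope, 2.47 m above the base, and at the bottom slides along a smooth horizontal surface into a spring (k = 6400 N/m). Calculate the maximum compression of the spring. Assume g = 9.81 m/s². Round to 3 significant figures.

x = 0.0146 m

At max compression the cube is momentarily at rest: mgh = ½kx²
x = √(2mgh/k) = √(2 × 0.0281 × 9.81 × 2.47 / 6400) = 0.01459 m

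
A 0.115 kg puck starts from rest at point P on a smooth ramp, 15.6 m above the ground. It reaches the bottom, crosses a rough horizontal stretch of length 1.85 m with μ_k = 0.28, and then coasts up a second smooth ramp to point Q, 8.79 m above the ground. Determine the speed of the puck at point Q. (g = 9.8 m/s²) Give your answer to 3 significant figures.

Energy at P: mgh₁ = (0.115)(9.8)(15.6) = 17.581 J
Friction loss: W_f = μ_k mg d = 0.5838 J
At Q: ½mv² + mgh₂ = mgh₁ − W_f
½mv² = 17.581 − 0.5838 − 9.9063 = 7.0911 J
v = √(2 × 7.0911/0.115) = 11.11 m/s

v = 11.1 m/s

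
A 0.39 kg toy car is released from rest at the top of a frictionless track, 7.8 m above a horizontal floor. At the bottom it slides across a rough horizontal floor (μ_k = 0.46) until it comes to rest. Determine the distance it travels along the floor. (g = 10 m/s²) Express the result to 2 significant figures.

d = 17 m

Energy at the top = energy at the end + work done against friction:
At rest all PE has been dissipated by friction: mgh = μ_k m g d
d = h/μ_k = 7.8/0.46 = 16.96 m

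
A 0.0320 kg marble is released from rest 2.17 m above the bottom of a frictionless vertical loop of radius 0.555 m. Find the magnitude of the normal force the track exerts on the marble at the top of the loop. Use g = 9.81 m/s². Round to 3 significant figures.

N = 0.885 N

Energy from release to top (height 2r): mgh = ½mv_top² + mg(2r)
v_top² = 2g(h − 2r) = 2(9.81)(2.17 − 1.110) = 20.797 m²/s²
At the top, both N and weight point toward the centre: N + mg = mv_top²/r
N = m(v_top²/r − g) = 0.0320(20.797/0.555 − 9.81) = 0.8852 N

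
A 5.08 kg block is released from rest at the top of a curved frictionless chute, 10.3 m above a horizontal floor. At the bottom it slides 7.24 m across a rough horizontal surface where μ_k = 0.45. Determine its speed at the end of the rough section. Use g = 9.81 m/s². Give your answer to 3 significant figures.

Energy bookkeeping (friction removes W_f = μ_k N d):
mgh = ½mv² + μ_k m g d
W_f = μ_k mg d = (0.45)(5.08)(9.81)(7.24) = 162.4 J
½mv² = mgh − W_f = 513.30 − 162.4 = 350.94 J
v = √(2 × 350.94/5.08) = 11.75 m/s

v = 11.8 m/s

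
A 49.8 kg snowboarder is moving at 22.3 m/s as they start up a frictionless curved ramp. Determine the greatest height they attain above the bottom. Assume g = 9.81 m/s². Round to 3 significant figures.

h = 25.3 m

By energy conservation, ½mv² = mgh
h = v²/(2g) = 22.3²/(2 × 9.81) = 25.35 m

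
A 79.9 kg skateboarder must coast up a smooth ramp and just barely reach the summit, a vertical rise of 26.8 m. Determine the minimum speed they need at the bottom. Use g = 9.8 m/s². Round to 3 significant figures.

At the top they are momentarily at rest, so all KE converts to PE: ½mv² = mgh
v = √(2gh) = √(2 × 9.8 × 26.8) = 22.92 m/s

v = 22.9 m/s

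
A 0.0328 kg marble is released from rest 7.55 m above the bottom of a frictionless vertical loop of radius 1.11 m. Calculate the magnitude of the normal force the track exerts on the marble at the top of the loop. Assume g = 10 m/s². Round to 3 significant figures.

Energy from release to top (height 2r): mgh = ½mv_top² + mg(2r)
v_top² = 2g(h − 2r) = 2(10)(7.55 − 2.220) = 106.60 m²/s²
At the top, both N and weight point toward the centre: N + mg = mv_top²/r
N = m(v_top²/r − g) = 0.0328(106.60/1.11 − 10) = 2.822 N

N = 2.82 N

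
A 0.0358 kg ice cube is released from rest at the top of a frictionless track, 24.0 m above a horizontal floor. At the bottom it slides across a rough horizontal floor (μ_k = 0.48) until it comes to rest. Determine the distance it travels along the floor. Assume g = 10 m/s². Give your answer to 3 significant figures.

d = 50.0 m

Energy at the top = energy at the end + work done against friction:
At rest all PE has been dissipated by friction: mgh = μ_k m g d
d = h/μ_k = 24.0/0.48 = 50.00 m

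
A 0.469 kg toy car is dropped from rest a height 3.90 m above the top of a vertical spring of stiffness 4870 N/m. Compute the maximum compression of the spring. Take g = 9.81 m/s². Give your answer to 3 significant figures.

x = 0.0868 m

Let x be the compression. The total drop is H + x, and the car is instantaneously at rest at max compression, so energy conservation gives:
mg(H + x) = ½kx²
½(4870)x² − (0.469)(9.81)x − (0.469)(9.81)(3.90) = 0
2435x² − 4.601x − 17.94 = 0
x = [4.601 + √(21.17 + 174769)]/(2 × 2435) = 0.08679 m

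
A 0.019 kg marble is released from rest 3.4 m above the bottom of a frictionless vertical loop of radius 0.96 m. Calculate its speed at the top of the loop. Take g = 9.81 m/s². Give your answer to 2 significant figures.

v = 5.4 m/s

Energy conservation: mgh = ½mv_top² + mg(2r)
v_top² = 2g(h − 2r) = 2(9.81)(3.4 − 1.920) = 29.04
v_top = 5.389 m/s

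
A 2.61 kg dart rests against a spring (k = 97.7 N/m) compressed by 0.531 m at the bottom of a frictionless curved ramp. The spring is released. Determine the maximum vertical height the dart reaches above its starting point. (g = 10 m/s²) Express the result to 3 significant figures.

Energy conservation from release to the highest point: ½kx² = mgh
h = kx²/(2mg) = (97.7)(0.531)²/(2 × 2.61 × 10) = 0.5277 m

h = 0.528 m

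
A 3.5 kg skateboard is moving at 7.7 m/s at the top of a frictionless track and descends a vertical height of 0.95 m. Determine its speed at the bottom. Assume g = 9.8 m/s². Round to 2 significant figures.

Equating total energy at the two states: ½mv₀² + mgh = ½mv²
v² = v₀² + 2gh = (7.7)² + 2(9.8)(0.95) = 77.910
v = √77.910 = 8.827 m/s

v = 8.8 m/s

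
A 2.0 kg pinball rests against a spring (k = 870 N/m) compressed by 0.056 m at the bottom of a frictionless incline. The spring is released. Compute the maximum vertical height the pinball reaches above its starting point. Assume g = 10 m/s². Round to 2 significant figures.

At maximum height the pinball is at rest, so ½kx² = mgh
h = kx²/(2mg) = (870)(0.056)²/(2 × 2.0 × 10) = 0.06821 m

h = 0.068 m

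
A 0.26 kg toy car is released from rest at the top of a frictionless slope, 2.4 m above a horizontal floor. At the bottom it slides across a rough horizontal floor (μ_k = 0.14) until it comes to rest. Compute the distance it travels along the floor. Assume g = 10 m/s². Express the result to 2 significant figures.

Energy at the top = energy at the end + work done against friction:
At rest all PE has been dissipated by friction: mgh = μ_k m g d
d = h/μ_k = 2.4/0.14 = 17.14 m

d = 17 m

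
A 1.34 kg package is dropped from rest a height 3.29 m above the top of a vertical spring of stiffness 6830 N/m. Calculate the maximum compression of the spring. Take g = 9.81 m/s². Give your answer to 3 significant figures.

x = 0.114 m

Take the reference level at the top of the uncompressed spring. At max compression the package has fallen H + x and is momentarily at rest:
mg(H + x) = ½kx²
½(6830)x² − (1.34)(9.81)x − (1.34)(9.81)(3.29) = 0
3415x² − 13.15x − 43.25 = 0
x = [13.15 + √(172.8 + 590773)]/(2 × 3415) = 0.1145 m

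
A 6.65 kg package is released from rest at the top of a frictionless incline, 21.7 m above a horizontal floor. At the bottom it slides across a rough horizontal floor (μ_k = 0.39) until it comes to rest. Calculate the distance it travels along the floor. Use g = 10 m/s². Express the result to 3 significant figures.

d = 55.6 m

Energy at the top = energy at the end + work done against friction:
At rest all PE has been dissipated by friction: mgh = μ_k m g d
d = h/μ_k = 21.7/0.39 = 55.64 m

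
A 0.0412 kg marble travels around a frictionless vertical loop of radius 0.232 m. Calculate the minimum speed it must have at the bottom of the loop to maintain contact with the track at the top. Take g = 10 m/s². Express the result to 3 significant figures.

v = 3.41 m/s

At the top: mg = mv_top²/r ⇒ v_top² = gr = 2.320 m²/s²
Energy from bottom to top (height 2r): ½mv_bot² = ½mv_top² + mg(2r)
v_bot² = gr + 4gr = 5gr = 11.60
v_bot = √(5gr) = 3.406 m/s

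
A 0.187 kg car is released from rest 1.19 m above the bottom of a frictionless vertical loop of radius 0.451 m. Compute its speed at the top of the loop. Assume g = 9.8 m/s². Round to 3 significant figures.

v = 2.38 m/s

Energy conservation: mgh = ½mv_top² + mg(2r)
v_top² = 2g(h − 2r) = 2(9.8)(1.19 − 0.9020) = 5.645
v_top = 2.376 m/s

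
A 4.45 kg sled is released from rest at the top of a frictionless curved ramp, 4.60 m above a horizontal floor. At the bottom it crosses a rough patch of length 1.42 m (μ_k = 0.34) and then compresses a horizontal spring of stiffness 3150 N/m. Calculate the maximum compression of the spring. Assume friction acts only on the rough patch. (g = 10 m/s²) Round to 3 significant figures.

x = 0.341 m

Initial energy: E₁ = mgh = (4.45)(10)(4.60) = 204.70 J
Friction removes W_f = μ_k mg d = (0.34)(4.45)(10)(1.42) = 21.48 J
Energy reaching the spring: E = 204.70 − 21.48 = 183.22 J
At max compression ½kx² = E ⇒ x = √(2E/k) = √(2 × 183.22/3150) = 0.3411 m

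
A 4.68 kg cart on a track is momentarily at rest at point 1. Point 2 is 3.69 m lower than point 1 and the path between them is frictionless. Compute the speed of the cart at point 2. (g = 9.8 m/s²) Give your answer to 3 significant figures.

v = 8.50 m/s

Energy conservation between the two points: mgh = ½mv²
v = √(2gh) = √(2 × 9.8 × 3.69) = √72.324 = 8.504 m/s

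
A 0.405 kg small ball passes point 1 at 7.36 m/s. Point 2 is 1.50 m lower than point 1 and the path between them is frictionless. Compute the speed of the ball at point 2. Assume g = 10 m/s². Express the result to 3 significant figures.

Equating total energy at the two states: ½mv₀² + mgh = ½mv²
v² = v₀² + 2gh = (7.36)² + 2(10)(1.50) = 84.170
v = √84.170 = 9.174 m/s

v = 9.17 m/s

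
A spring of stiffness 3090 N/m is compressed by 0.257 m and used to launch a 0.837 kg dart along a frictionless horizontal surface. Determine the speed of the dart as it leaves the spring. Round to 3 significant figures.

v = 15.6 m/s

The dart leaves the spring when the spring is at natural length, so ½kx² = ½mv²
v = x√(k/m) = 0.257 × √(3090/0.837) = 15.62 m/s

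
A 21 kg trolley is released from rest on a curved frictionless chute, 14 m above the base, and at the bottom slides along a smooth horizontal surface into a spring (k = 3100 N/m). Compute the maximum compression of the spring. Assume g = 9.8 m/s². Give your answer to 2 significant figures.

x = 1.4 m

Energy conservation (no friction) from release to max compression: mgh = ½kx²
x = √(2mgh/k) = √(2 × 21 × 9.8 × 14 / 3100) = 1.363 m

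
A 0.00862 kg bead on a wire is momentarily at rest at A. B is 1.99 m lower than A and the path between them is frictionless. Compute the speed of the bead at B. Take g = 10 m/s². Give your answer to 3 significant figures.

Energy conservation between the two points: mgh = ½mv²
The mass cancels from both sides.
v = √(2gh) = √(2 × 10 × 1.99) = √39.800 = 6.309 m/s

v = 6.31 m/s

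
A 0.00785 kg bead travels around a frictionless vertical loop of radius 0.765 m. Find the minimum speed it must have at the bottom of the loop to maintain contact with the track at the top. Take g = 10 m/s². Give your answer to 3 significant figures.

v = 6.18 m/s

At the top: mg = mv_top²/r ⇒ v_top² = gr = 7.650 m²/s²
Energy from bottom to top (height 2r): ½mv_bot² = ½mv_top² + mg(2r)
v_bot² = gr + 4gr = 5gr = 38.25
v_bot = √(5gr) = 6.185 m/s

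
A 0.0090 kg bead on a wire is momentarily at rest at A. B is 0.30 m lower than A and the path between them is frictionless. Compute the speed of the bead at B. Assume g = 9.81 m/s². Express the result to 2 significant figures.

v = 2.4 m/s

Equating total energy at the two states: mgh = ½mv²
v = √(2gh) = √(2 × 9.81 × 0.30) = √5.8860 = 2.426 m/s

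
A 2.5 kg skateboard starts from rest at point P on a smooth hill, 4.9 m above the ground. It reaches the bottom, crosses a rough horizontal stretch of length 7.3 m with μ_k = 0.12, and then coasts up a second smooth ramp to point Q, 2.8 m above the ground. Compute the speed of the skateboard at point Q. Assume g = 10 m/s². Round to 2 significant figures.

Energy at P: mgh₁ = (2.5)(10)(4.9) = 122.50 J
Friction loss: W_f = μ_k mg d = 21.90 J
At Q: ½mv² + mgh₂ = mgh₁ − W_f
½mv² = 122.50 − 21.90 − 70.000 = 30.600 J
v = √(2 × 30.600/2.5) = 4.948 m/s

v = 4.9 m/s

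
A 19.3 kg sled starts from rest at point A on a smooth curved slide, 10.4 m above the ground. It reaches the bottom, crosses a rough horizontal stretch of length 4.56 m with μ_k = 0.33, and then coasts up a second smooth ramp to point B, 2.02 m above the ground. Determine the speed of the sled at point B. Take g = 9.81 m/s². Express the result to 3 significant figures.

Energy at A: mgh₁ = (19.3)(9.81)(10.4) = 1969.1 J
Friction loss: W_f = μ_k mg d = 284.9 J
At B: ½mv² + mgh₂ = mgh₁ − W_f
½mv² = 1969.1 − 284.9 − 382.45 = 1301.7 J
v = √(2 × 1301.7/19.3) = 11.61 m/s

v = 11.6 m/s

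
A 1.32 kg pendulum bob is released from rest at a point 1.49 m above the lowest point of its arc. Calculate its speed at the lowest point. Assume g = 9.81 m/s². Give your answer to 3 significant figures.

v = 5.41 m/s

By conservation of mechanical energy, mgh = ½mv²
v = √(2gh) = √(2 × 9.81 × 1.49) = √29.234 = 5.407 m/s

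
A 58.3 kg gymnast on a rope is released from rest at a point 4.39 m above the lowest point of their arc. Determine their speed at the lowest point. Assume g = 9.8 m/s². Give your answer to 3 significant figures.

v = 9.28 m/s

Energy conservation between the two points: mgh = ½mv²
v = √(2gh) = √(2 × 9.8 × 4.39) = √86.044 = 9.276 m/s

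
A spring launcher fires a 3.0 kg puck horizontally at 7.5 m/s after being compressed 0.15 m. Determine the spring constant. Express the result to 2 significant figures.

Spring PE at full compression equals KE at release: ½kx² = ½mv²
k = mv²/x² = (3.0)(7.5)²/(0.15)² = 7500 N/m

k = 7500 N/m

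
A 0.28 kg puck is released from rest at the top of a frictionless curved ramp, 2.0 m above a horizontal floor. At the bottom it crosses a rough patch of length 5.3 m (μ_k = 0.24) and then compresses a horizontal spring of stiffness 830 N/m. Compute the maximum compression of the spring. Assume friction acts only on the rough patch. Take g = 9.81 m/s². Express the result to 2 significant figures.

x = 0.069 m

Initial energy: E₁ = mgh = (0.28)(9.81)(2.0) = 5.4936 J
Friction removes W_f = μ_k mg d = (0.24)(0.28)(9.81)(5.3) = 3.494 J
Energy reaching the spring: E = 5.4936 − 3.494 = 1.9997 J
At max compression ½kx² = E ⇒ x = √(2E/k) = √(2 × 1.9997/830) = 0.06942 m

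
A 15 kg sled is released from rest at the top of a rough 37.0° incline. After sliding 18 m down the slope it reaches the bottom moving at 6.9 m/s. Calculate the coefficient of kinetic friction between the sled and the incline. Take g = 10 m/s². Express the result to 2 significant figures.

The energy dissipated by friction is the PE lost minus the KE gained:
mgL sinθ = 1624.9 J; ½mv² = 357.08 J
W_f = 1624.9 − 357.08 = 1268 J
μ_k = W_f/(mg cosθ · L) = 1268/(119.8 × 18) = 0.5880

μ_k = 0.59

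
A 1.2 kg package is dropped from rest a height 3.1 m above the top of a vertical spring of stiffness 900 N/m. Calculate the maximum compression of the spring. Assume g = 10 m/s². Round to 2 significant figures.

Take the reference level at the top of the uncompressed spring. At max compression the package has fallen H + x and is momentarily at rest:
mg(H + x) = ½kx²
½(900)x² − (1.2)(10)x − (1.2)(10)(3.1) = 0
450.0x² − 12.00x − 37.20 = 0
x = [12.00 + √(144.0 + 66960)]/(2 × 450.0) = 0.3012 m

x = 0.30 m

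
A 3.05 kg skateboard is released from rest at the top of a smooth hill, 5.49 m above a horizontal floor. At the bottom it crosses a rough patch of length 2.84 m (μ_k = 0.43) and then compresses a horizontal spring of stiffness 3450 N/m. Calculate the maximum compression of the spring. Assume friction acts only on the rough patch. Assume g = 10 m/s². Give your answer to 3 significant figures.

x = 0.275 m

Initial energy: E₁ = mgh = (3.05)(10)(5.49) = 167.44 J
Friction removes W_f = μ_k mg d = (0.43)(3.05)(10)(2.84) = 37.25 J
Energy reaching the spring: E = 167.44 − 37.25 = 130.20 J
At max compression ½kx² = E ⇒ x = √(2E/k) = √(2 × 130.20/3450) = 0.2747 m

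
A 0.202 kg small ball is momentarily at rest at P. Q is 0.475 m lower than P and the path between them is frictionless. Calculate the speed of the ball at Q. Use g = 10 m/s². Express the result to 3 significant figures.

Mechanical energy is conserved (no friction): mgh = ½mv²
v = √(2gh) = √(2 × 10 × 0.475) = √9.5000 = 3.082 m/s

v = 3.08 m/s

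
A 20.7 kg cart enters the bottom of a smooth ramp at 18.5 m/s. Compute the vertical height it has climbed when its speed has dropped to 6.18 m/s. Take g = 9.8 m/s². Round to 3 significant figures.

Conservation of energy: ½mv₁² = ½mv₂² + mgh
h = (v₁² − v₂²)/(2g) = (18.5² − 6.18²)/(2 × 9.8) = 15.51 m

h = 15.5 m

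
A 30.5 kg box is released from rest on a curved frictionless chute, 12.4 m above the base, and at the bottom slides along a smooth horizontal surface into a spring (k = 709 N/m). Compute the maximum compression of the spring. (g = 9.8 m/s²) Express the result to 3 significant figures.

x = 3.23 m

At max compression the box is momentarily at rest: mgh = ½kx²
x = √(2mgh/k) = √(2 × 30.5 × 9.8 × 12.4 / 709) = 3.233 m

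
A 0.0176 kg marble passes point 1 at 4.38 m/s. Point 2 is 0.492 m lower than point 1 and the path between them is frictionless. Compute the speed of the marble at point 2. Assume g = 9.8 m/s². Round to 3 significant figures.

Energy conservation between the two points: ½mv₀² + mgh = ½mv²
v² = v₀² + 2gh = (4.38)² + 2(9.8)(0.492) = 28.828
v = √28.828 = 5.369 m/s

v = 5.37 m/s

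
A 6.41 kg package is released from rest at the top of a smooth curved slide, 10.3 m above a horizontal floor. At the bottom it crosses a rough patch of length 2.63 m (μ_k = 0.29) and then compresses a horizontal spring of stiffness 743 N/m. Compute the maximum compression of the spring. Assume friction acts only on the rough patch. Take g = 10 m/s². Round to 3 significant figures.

Initial energy: E₁ = mgh = (6.41)(10)(10.3) = 660.23 J
Friction removes W_f = μ_k mg d = (0.29)(6.41)(10)(2.63) = 48.89 J
Energy reaching the spring: E = 660.23 − 48.89 = 611.34 J
At max compression ½kx² = E ⇒ x = √(2E/k) = √(2 × 611.34/743) = 1.283 m

x = 1.28 m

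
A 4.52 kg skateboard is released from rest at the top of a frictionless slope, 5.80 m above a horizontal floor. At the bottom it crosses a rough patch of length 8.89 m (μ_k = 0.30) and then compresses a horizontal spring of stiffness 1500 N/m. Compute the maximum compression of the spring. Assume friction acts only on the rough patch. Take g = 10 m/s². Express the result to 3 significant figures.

Initial energy: E₁ = mgh = (4.52)(10)(5.80) = 262.16 J
Friction removes W_f = μ_k mg d = (0.30)(4.52)(10)(8.89) = 120.5 J
Energy reaching the spring: E = 262.16 − 120.5 = 141.61 J
At max compression ½kx² = E ⇒ x = √(2E/k) = √(2 × 141.61/1500) = 0.4345 m

x = 0.435 m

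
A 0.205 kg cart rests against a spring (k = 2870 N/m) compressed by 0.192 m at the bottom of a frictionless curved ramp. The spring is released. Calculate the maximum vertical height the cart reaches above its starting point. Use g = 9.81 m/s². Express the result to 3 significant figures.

h = 26.3 m

All spring PE becomes gravitational PE at the highest point: ½kx² = mgh
h = kx²/(2mg) = (2870)(0.192)²/(2 × 0.205 × 9.81) = 26.30 m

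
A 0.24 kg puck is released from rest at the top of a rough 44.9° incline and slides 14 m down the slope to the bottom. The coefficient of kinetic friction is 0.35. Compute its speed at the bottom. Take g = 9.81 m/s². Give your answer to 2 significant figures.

v = 11 m/s

Work–energy: mg(L sinθ) − μ_k(mg cosθ)L = ½mv²
mgh = mgL sinθ = (0.24)(9.81)(14)sin44.9° = 23.267 J
W_f = μ_k mg cosθ · L = (0.35)(0.24)(9.81)cos44.9°·14 = 8.172 J
½mv² = 23.267 − 8.172 = 15.095 J
v = √(2 × 15.095/0.24) = 11.22 m/s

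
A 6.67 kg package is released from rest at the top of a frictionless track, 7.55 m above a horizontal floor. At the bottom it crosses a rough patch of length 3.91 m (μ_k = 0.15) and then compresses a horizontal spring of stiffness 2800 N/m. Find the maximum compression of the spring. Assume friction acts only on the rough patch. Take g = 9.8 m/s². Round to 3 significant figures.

Initial energy: E₁ = mgh = (6.67)(9.8)(7.55) = 493.51 J
Friction removes W_f = μ_k mg d = (0.15)(6.67)(9.8)(3.91) = 38.34 J
Energy reaching the spring: E = 493.51 − 38.34 = 455.18 J
At max compression ½kx² = E ⇒ x = √(2E/k) = √(2 × 455.18/2800) = 0.5702 m

x = 0.570 m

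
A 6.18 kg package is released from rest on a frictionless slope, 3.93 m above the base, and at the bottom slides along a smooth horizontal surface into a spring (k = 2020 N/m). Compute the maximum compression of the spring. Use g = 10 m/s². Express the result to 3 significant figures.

Gravitational PE at the top equals spring PE at max compression: mgh = ½kx²
x = √(2mgh/k) = √(2 × 6.18 × 10 × 3.93 / 2020) = 0.4904 m

x = 0.490 m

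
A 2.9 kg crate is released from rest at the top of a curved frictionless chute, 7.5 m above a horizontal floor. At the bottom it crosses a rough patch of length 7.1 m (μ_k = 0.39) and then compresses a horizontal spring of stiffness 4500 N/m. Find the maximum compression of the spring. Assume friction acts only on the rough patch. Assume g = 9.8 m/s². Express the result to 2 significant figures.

Initial energy: E₁ = mgh = (2.9)(9.8)(7.5) = 213.15 J
Friction removes W_f = μ_k mg d = (0.39)(2.9)(9.8)(7.1) = 78.69 J
Energy reaching the spring: E = 213.15 − 78.69 = 134.46 J
At max compression ½kx² = E ⇒ x = √(2E/k) = √(2 × 134.46/4500) = 0.2445 m

x = 0.24 m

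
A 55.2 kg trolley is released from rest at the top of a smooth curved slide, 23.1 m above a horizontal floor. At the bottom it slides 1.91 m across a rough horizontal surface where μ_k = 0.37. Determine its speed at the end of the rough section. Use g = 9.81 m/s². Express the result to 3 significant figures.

v = 21.0 m/s

Energy bookkeeping (friction removes W_f = μ_k N d):
mgh = ½mv² + μ_k m g d
W_f = μ_k mg d = (0.37)(55.2)(9.81)(1.91) = 382.7 J
½mv² = mgh − W_f = 12509 − 382.7 = 12126 J
v = √(2 × 12126/55.2) = 20.96 m/s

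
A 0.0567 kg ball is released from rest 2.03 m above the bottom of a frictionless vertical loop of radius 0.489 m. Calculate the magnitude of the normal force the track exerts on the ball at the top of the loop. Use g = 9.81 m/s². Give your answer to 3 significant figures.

N = 1.84 N

Energy from release to top (height 2r): mgh = ½mv_top² + mg(2r)
v_top² = 2g(h − 2r) = 2(9.81)(2.03 − 0.9780) = 20.640 m²/s²
At the top, both N and weight point toward the centre: N + mg = mv_top²/r
N = m(v_top²/r − g) = 0.0567(20.640/0.489 − 9.81) = 1.837 N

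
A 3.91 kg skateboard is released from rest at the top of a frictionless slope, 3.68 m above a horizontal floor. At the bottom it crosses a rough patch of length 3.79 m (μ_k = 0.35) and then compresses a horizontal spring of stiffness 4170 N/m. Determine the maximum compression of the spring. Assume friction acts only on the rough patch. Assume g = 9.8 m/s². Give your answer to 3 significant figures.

x = 0.208 m

Initial energy: E₁ = mgh = (3.91)(9.8)(3.68) = 141.01 J
Friction removes W_f = μ_k mg d = (0.35)(3.91)(9.8)(3.79) = 50.83 J
Energy reaching the spring: E = 141.01 − 50.83 = 90.181 J
At max compression ½kx² = E ⇒ x = √(2E/k) = √(2 × 90.181/4170) = 0.2080 m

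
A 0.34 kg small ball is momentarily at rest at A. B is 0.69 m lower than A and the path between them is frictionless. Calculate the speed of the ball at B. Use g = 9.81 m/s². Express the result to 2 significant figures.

v = 3.7 m/s

Energy conservation between the two points: mgh = ½mv²
v = √(2gh) = √(2 × 9.81 × 0.69) = √13.538 = 3.679 m/s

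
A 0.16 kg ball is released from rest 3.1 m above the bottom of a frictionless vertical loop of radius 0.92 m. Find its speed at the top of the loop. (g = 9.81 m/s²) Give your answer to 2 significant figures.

v = 5.0 m/s

Energy conservation: mgh = ½mv_top² + mg(2r)
v_top² = 2g(h − 2r) = 2(9.81)(3.1 − 1.840) = 24.72
v_top = 4.972 m/s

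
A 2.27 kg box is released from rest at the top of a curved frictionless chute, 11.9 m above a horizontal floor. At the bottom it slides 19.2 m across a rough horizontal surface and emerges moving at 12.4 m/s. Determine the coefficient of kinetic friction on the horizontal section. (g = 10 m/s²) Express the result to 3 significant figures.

μ_k = 0.219

Energy at the top = energy at the end + work done against friction:
mgh = ½mv² + μ_k m g d
mgh = 270.13 J; ½mv² = 174.52 J
W_f = 270.13 − 174.52 = 95.61 J
μ_k = W_f/(mg·d) = 95.61/(22.70 × 19.2) = 0.2194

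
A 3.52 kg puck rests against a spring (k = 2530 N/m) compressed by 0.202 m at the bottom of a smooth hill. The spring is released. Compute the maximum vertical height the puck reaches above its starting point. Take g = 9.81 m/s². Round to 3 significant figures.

h = 1.49 m

All spring PE becomes gravitational PE at the highest point: ½kx² = mgh
h = kx²/(2mg) = (2530)(0.202)²/(2 × 3.52 × 9.81) = 1.495 m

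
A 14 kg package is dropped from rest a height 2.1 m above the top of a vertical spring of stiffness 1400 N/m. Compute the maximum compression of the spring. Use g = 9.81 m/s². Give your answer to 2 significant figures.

x = 0.75 m

Measuring PE from the top of the relaxed spring, at max compression the package has dropped H + x with zero KE, so:
mg(H + x) = ½kx²
½(1400)x² − (14)(9.81)x − (14)(9.81)(2.1) = 0
700.0x² − 137.3x − 288.4 = 0
x = [137.3 + √(18862 + 807559)]/(2 × 700.0) = 0.7474 m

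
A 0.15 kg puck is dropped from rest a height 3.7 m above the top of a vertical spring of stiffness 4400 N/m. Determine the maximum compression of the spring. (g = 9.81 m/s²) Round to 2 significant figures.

x = 0.050 m

Let x be the compression. The total drop is H + x, and the puck is instantaneously at rest at max compression, so energy conservation gives:
mg(H + x) = ½kx²
½(4400)x² − (0.15)(9.81)x − (0.15)(9.81)(3.7) = 0
2200x² − 1.472x − 5.445 = 0
x = [1.472 + √(2.165 + 47912)]/(2 × 2200) = 0.05008 m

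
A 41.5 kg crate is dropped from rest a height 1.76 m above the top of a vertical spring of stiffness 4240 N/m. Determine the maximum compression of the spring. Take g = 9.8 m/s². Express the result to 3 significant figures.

Measuring PE from the top of the relaxed spring, at max compression the crate has dropped H + x with zero KE, so:
mg(H + x) = ½kx²
½(4240)x² − (41.5)(9.8)x − (41.5)(9.8)(1.76) = 0
2120x² − 406.7x − 715.8 = 0
x = [406.7 + √(165405 + 6.0699e+06)]/(2 × 2120) = 0.6848 m

x = 0.685 m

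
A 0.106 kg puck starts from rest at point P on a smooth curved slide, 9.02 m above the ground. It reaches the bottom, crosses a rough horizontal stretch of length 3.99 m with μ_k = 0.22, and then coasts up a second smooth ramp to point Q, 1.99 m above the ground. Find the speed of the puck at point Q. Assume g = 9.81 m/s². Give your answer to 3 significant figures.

v = 11.0 m/s

Energy at P: mgh₁ = (0.106)(9.81)(9.02) = 9.3795 J
Friction loss: W_f = μ_k mg d = 0.9128 J
At Q: ½mv² + mgh₂ = mgh₁ − W_f
½mv² = 9.3795 − 0.9128 − 2.0693 = 6.3974 J
v = √(2 × 6.3974/0.106) = 10.99 m/s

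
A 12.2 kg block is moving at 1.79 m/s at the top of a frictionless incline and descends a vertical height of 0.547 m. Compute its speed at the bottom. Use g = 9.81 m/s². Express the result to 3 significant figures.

By conservation of mechanical energy, ½mv₀² + mgh = ½mv²
v² = v₀² + 2gh = (1.79)² + 2(9.81)(0.547) = 13.936
v = √13.936 = 3.733 m/s

v = 3.73 m/s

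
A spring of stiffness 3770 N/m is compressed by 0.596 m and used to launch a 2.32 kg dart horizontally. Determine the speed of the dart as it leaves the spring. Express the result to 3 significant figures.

The dart leaves the spring when the spring is at natural length, so ½kx² = ½mv²
v = x√(k/m) = 0.596 × √(3770/2.32) = 24.03 m/s

v = 24.0 m/s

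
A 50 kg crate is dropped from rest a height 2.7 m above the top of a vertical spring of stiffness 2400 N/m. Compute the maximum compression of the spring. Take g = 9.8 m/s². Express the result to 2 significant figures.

x = 1.3 m

Take the reference level at the top of the uncompressed spring. At max compression the crate has fallen H + x and is momentarily at rest:
mg(H + x) = ½kx²
½(2400)x² − (50)(9.8)x − (50)(9.8)(2.7) = 0
1200x² − 490.0x − 1323 = 0
x = [490.0 + √(240100 + 6.3504e+06)]/(2 × 1200) = 1.274 m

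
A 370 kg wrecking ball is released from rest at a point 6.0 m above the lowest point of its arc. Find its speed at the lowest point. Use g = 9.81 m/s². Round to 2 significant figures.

Equating total energy at the two states: mgh = ½mv²
The mass cancels from both sides.
v = √(2gh) = √(2 × 9.81 × 6.0) = √117.72 = 10.85 m/s

v = 11 m/s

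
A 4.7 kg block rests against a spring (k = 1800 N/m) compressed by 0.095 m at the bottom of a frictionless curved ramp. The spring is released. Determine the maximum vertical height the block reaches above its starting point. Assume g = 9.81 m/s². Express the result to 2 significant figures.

h = 0.18 m

All spring PE becomes gravitational PE at the highest point: ½kx² = mgh
h = kx²/(2mg) = (1800)(0.095)²/(2 × 4.7 × 9.81) = 0.1762 m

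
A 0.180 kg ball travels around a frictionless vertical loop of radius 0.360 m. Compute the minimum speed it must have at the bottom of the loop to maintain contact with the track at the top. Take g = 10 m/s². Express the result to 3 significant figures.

At the top: mg = mv_top²/r ⇒ v_top² = gr = 3.600 m²/s²
Energy from bottom to top (height 2r): ½mv_bot² = ½mv_top² + mg(2r)
v_bot² = gr + 4gr = 5gr = 18.00
v_bot = √(5gr) = 4.243 m/s

v = 4.24 m/s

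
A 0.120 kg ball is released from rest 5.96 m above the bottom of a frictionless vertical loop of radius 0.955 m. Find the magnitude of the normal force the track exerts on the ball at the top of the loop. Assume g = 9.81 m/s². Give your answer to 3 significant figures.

N = 8.81 N

Energy from release to top (height 2r): mgh = ½mv_top² + mg(2r)
v_top² = 2g(h − 2r) = 2(9.81)(5.96 − 1.910) = 79.461 m²/s²
At the top, both N and weight point toward the centre: N + mg = mv_top²/r
N = m(v_top²/r − g) = 0.120(79.461/0.955 − 9.81) = 8.807 N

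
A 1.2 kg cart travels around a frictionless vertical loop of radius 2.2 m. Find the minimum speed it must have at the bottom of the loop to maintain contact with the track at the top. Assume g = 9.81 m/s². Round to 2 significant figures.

At the top: mg = mv_top²/r ⇒ v_top² = gr = 21.58 m²/s²
Energy from bottom to top (height 2r): ½mv_bot² = ½mv_top² + mg(2r)
v_bot² = gr + 4gr = 5gr = 107.9
v_bot = √(5gr) = 10.39 m/s

v = 10 m/s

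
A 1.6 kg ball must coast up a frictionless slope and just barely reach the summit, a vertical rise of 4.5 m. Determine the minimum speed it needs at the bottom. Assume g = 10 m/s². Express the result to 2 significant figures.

v = 9.5 m/s

At the top it is momentarily at rest, so all KE converts to PE: ½mv² = mgh
v = √(2gh) = √(2 × 10 × 4.5) = 9.487 m/s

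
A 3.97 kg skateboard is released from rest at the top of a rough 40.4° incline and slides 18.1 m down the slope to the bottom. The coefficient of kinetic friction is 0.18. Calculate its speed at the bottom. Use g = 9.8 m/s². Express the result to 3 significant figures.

v = 13.5 m/s

Work–energy: mg(L sinθ) − μ_k(mg cosθ)L = ½mv²
mgh = mgL sinθ = (3.97)(9.8)(18.1)sin40.4° = 456.41 J
W_f = μ_k mg cosθ · L = (0.18)(3.97)(9.8)cos40.4°·18.1 = 96.53 J
½mv² = 456.41 − 96.53 = 359.88 J
v = √(2 × 359.88/3.97) = 13.46 m/s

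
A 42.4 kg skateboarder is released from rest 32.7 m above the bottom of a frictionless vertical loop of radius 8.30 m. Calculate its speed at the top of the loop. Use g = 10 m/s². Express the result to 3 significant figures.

v = 17.9 m/s

Energy conservation: mgh = ½mv_top² + mg(2r)
v_top² = 2g(h − 2r) = 2(10)(32.7 − 16.60) = 322.0
v_top = 17.94 m/s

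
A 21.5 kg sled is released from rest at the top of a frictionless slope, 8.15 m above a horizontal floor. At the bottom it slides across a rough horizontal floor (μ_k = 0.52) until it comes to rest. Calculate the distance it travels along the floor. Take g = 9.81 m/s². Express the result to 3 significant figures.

d = 15.7 m

Energy bookkeeping (friction removes W_f = μ_k N d):
At rest all PE has been dissipated by friction: mgh = μ_k m g d
d = h/μ_k = 8.15/0.52 = 15.67 m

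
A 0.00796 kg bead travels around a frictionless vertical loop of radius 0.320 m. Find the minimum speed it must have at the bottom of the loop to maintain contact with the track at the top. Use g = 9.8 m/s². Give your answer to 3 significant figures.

At the top: mg = mv_top²/r ⇒ v_top² = gr = 3.136 m²/s²
Energy from bottom to top (height 2r): ½mv_bot² = ½mv_top² + mg(2r)
v_bot² = gr + 4gr = 5gr = 15.68
v_bot = √(5gr) = 3.960 m/s

v = 3.96 m/s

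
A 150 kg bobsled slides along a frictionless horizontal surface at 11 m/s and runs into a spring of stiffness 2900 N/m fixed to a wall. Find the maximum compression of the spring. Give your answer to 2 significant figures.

x = 2.5 m

All KE is stored as spring PE at maximum compression: ½mv² = ½kx²
x = v√(m/k) = 11 × √(150/2900) = 2.502 m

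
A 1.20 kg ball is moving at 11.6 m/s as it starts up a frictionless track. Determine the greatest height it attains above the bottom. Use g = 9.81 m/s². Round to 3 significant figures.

By energy conservation, ½mv² = mgh
h = v²/(2g) = 11.6²/(2 × 9.81) = 6.858 m

h = 6.86 m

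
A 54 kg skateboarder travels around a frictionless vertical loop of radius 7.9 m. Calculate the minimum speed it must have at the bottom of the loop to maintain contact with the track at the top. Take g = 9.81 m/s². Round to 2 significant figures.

v = 20 m/s

At the top: mg = mv_top²/r ⇒ v_top² = gr = 77.50 m²/s²
Energy from bottom to top (height 2r): ½mv_bot² = ½mv_top² + mg(2r)
v_bot² = gr + 4gr = 5gr = 387.5
v_bot = √(5gr) = 19.68 m/s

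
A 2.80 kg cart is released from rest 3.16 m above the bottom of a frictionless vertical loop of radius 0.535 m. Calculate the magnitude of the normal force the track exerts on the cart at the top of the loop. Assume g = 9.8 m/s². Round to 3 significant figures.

N = 187 N

Energy from release to top (height 2r): mgh = ½mv_top² + mg(2r)
v_top² = 2g(h − 2r) = 2(9.8)(3.16 − 1.070) = 40.964 m²/s²
At the top, both N and weight point toward the centre: N + mg = mv_top²/r
N = m(v_top²/r − g) = 2.80(40.964/0.535 − 9.8) = 187.0 N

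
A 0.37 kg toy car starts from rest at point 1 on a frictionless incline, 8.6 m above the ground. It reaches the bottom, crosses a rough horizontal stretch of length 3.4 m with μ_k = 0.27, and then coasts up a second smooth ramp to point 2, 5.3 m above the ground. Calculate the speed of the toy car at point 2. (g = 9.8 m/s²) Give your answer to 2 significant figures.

v = 6.8 m/s

Energy at 1: mgh₁ = (0.37)(9.8)(8.6) = 31.184 J
Friction loss: W_f = μ_k mg d = 3.329 J
At 2: ½mv² + mgh₂ = mgh₁ − W_f
½mv² = 31.184 − 3.329 − 19.218 = 8.6371 J
v = √(2 × 8.6371/0.37) = 6.833 m/s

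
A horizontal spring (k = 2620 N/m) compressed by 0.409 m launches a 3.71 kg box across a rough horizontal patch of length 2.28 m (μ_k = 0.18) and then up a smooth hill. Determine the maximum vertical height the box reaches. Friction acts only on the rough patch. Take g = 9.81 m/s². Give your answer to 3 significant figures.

Spring energy: E₀ = ½kx² = ½(2620)(0.409)² = 219.14 J
Friction: W_f = μ_k mg d = (0.18)(3.71)(9.81)(2.28) = 14.94 J
Energy at base of ramp: E = 219.14 − 14.94 = 204.20 J
At max height all remaining energy is PE: mgh = E ⇒ h = E/(mg) = 204.20/(3.71 × 9.81) = 5.611 m

h = 5.61 m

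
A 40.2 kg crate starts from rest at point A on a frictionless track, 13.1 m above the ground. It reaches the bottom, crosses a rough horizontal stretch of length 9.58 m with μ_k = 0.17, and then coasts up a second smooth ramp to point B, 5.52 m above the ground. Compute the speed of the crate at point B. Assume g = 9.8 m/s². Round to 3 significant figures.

v = 10.8 m/s

Energy at A: mgh₁ = (40.2)(9.8)(13.1) = 5160.9 J
Friction loss: W_f = μ_k mg d = 641.6 J
At B: ½mv² + mgh₂ = mgh₁ − W_f
½mv² = 5160.9 − 641.6 − 2174.7 = 2344.6 J
v = √(2 × 2344.6/40.2) = 10.80 m/s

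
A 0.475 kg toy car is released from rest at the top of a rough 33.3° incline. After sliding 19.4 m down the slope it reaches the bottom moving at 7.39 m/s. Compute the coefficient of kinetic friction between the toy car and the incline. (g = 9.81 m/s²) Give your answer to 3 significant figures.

The energy dissipated by friction is the PE lost minus the KE gained:
mgL sinθ = 49.631 J; ½mv² = 12.970 J
W_f = 49.631 − 12.970 = 36.66 J
μ_k = W_f/(mg cosθ · L) = 36.66/(3.895 × 19.4) = 0.4852

μ_k = 0.485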